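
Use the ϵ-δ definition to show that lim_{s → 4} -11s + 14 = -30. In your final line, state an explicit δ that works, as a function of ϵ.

δ = ϵ/11

Let ϵ > 0. We need δ > 0 so that 0 < |s − 4| < δ implies |(-11s + 14) + 30| < ϵ.
Since (-11s + 14) + 30 = -11(s − 4), we have |(-11s + 14) + 30| = 11|s − 4|.
Thus it suffices that |s − 4| < ϵ/11.
Take δ = ϵ/11. If 0 < |s − 4| < δ then |(-11s + 14) + 30| = 11|s − 4| < 11·(ϵ/11) = ϵ.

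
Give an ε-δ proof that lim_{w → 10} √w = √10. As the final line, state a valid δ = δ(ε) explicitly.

Fix ε > 0. We want δ > 0 such that 0 < |w − 10| < δ implies |√w − √10| < ε.
Rationalise: √w − √10 = (w − 10)/(√w + √10), so |√w − √10| = |w − 10|/(√w + √10).
Restrict δ ≤ 10 so that |w − 10| < 10 forces w > 0, and then √w + √10 > √10.
Hence |√w − √10| < |w − 10|/√10, which is < ε once |w − 10| < √10·ε.
Take δ = min(10, √10·ε). If 0 < |w − 10| < δ then w > 0 and |√w − √10| < |w − 10|/√10 < ε.

δ = min(10, √10·ε)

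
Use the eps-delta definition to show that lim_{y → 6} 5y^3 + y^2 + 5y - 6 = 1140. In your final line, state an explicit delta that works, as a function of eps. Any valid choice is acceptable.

delta = min(2, eps/759)

Let eps > 0 be given. We want delta > 0 such that 0 < |y − 6| < delta implies |(5y^3 + y^2 + 5y - 6) − 1140| < eps.
(5y^3 + y^2 + 5y - 6) − 1140 = 5y^3 + y^2 + 5y - 1146 = (y − 6)(5y^2 + 31y + 191).
So |(5y^3 + y^2 + 5y - 6) − 1140| = |y − 6|·|5y^2 + 31y + 191|.
Assume first that |y − 6| < 2, so |y| < 8. Then |5y^2 + 31y + 191| ≤ 5·8^2 + 31·8 + 191 = 759.
Hence |(5y^3 + y^2 + 5y - 6) − 1140| ≤ 759|y − 6| < eps provided |y − 6| < eps/759.
Take delta = min(2, eps/759). Then 0 < |y − 6| < delta gives both |y − 6| < 2 and |y − 6| < eps/759, so |(5y^3 + y^2 + 5y - 6) − 1140| < eps.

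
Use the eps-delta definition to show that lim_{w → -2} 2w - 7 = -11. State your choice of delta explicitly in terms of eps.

delta = eps/2

Fix eps > 0. We need delta > 0 so that 0 < |w + 2| < delta implies |(2w - 7) + 11| < eps.
|(2w - 7) + 11| = |2w + 4| = 2|w + 2|.
So 2|w + 2| < eps exactly when |w + 2| < eps/2.
Take delta = eps/2. If 0 < |w + 2| < delta then |(2w - 7) + 11| = 2|w + 2| < 2·(eps/2) = eps.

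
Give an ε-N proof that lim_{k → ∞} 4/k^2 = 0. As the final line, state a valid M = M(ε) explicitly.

M = (4/ε)^{1/2}

Suppose ε > 0. For k ≥ 1, |4/k^2 − 0| = 4/k^2.
4/k^2 < ε ⇔ k^2 > 4/ε ⇔ k > (4/ε)^{1/2}.
Take M = (4/ε)^{1/2}. Then k > M implies 4/k^2 < ε.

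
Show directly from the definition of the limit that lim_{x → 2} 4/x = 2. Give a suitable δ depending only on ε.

Fix ε > 0. We seek δ > 0 such that 0 < |x − 2| < δ implies |4/x − 2| < ε.
|4/x − 2| = 4·|2 − x|/(2·|x|) = 4|x − 2|/(2|x|).
Require δ ≤ 1 so that |x| > 2 − 1 = 1, hence 2|x| > 2.
Then |4/x − 2| < 4|x − 2|/2, which is < ε when |x − 2| < (1/2)ε.
Take δ = min(1, (1/2)ε). Then 0 < |x − 2| < δ gives both |x − 2| < 1 and |x − 2| < (1/2)ε, so |4/x − 2| < ε.

δ = min(1, (1/2)ε)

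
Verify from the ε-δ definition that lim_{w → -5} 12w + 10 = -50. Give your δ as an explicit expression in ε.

δ = ε/12

Let ε > 0. We need δ > 0 so that 0 < |w + 5| < δ implies |(12w + 10) + 50| < ε.
Since (12w + 10) + 50 = 12(w + 5), we have |(12w + 10) + 50| = 12|w + 5|.
Thus it suffices that |w + 5| < ε/12.
Take δ = ε/12. If 0 < |w + 5| < δ then |(12w + 10) + 50| = 12|w + 5| < 12·(ε/12) = ε.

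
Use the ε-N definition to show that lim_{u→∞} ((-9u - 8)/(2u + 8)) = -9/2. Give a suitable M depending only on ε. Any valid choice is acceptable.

M = 14/ε

Let ε > 0. We seek M > 0 such that u > M implies |(-9u - 8)/(2u + 8) + 9/2| < ε.
(-9u - 8)/(2u + 8) + 9/2 = (2(-9u - 8) − (-9)(2u + 8)) / (2(2u + 8)) = 56/(2(2u + 8)).
For u > 0 we have 2u + 8 > 2u, so |(-9u - 8)/(2u + 8) + 9/2| = 56/(2(2u + 8)) < 56/(2·2u) = 14/u.
Thus |(-9u - 8)/(2u + 8) + 9/2| < ε whenever u > 14/ε.
Take M = 14/ε. If u > M then |(-9u - 8)/(2u + 8) + 9/2| < 14/u < ε.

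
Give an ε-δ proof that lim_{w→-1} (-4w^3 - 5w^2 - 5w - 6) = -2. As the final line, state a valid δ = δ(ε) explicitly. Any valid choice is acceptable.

Suppose ε > 0. We want δ > 0 such that 0 < |w + 1| < δ implies |(-4w^3 - 5w^2 - 5w - 6) + 2| < ε.
(-4w^3 - 5w^2 - 5w - 6) + 2 = -4w^3 - 5w^2 - 5w - 4 = (w + 1)(-4w^2 - w - 4).
So |(-4w^3 - 5w^2 - 5w - 6) + 2| = |w + 1|·|-4w^2 - w - 4|.
Require δ ≤ 1. Then |w + 1| < 1 gives |w| < 2, and by the triangle inequality |-4w^2 - w - 4| ≤ 4·2^2 + 2 + 4 = 22.
Hence |(-4w^3 - 5w^2 - 5w - 6) + 2| ≤ 22|w + 1| < ε provided |w + 1| < ε/22.
Take δ = min(1, ε/22). Then 0 < |w + 1| < δ gives both |w + 1| < 1 and |w + 1| < ε/22, so |(-4w^3 - 5w^2 - 5w - 6) + 2| < ε.

δ = min(1, ε/22)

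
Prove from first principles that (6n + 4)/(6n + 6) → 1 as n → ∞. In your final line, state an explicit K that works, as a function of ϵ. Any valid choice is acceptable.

K = (1/3)/ϵ

Let ϵ > 0. For n ≥ 1, |(6n + 4)/(6n + 6) − 1| = |-12|/(6(6n + 6)) = 12/(6(6n + 6)).
Since 6n + 6 ≥ 6n for n ≥ 1, this is ≤ 12/(6·6n) = (1/3)/n.
So |(6n + 4)/(6n + 6) − 1| < ϵ whenever n > (1/3)/ϵ.
Take K = (1/3)/ϵ. If n > K then |(6n + 4)/(6n + 6) − 1| ≤ (1/3)/n < ϵ.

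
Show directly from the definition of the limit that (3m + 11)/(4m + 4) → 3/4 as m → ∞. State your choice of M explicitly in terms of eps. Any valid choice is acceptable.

Fix eps > 0. For m ≥ 1, |(3m + 11)/(4m + 4) − (3/4)| = |32|/(4(4m + 4)) = 32/(4(4m + 4)).
Since 4m + 4 ≥ 4m for m ≥ 1, this is ≤ 32/(4·4m) = 2/m.
So |(3m + 11)/(4m + 4) − (3/4)| < eps whenever m > 2/eps.
Take M = 2/eps. If m > M then |(3m + 11)/(4m + 4) − (3/4)| ≤ 2/m < eps.

M = 2/eps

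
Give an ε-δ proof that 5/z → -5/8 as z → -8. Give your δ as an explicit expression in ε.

Suppose ε > 0. We seek δ > 0 such that 0 < |z + 8| < δ implies |5/z + 5/8| < ε.
|5/z + 5/8| = 5·|-8 − z|/(8·|z|) = 5|z + 8|/(8|z|).
Require δ ≤ 4 so that |z| > 8 − 4 = 4, hence 8|z| > 32.
Then |5/z + 5/8| < 5|z + 8|/32, which is < ε when |z + 8| < (32/5)ε.
Take δ = min(4, (32/5)ε). Then 0 < |z + 8| < δ gives both |z + 8| < 4 and |z + 8| < (32/5)ε, so |5/z + 5/8| < ε.

δ = min(4, (32/5)ε)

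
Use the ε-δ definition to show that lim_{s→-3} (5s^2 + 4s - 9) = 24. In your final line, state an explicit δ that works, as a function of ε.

Let ε > 0. We want δ > 0 such that 0 < |s + 3| < δ implies |(5s^2 + 4s - 9) − 24| < ε.
(5s^2 + 4s - 9) − 24 = 5s^2 + 4s - 33 = (s + 3)(5s - 11).
So |(5s^2 + 4s - 9) − 24| = |s + 3|·|5s - 11|.
Require δ ≤ 2. Then |s + 3| < 2 gives |s| < 5, and by the triangle inequality |5s - 11| ≤ 5·5 + 11 = 36.
Hence |(5s^2 + 4s - 9) − 24| ≤ 36|s + 3| < ε provided |s + 3| < ε/36.
Take δ = min(2, ε/36). Then 0 < |s + 3| < δ gives both |s + 3| < 2 and |s + 3| < ε/36, so |(5s^2 + 4s - 9) − 24| < ε.

δ = min(2, ε/36)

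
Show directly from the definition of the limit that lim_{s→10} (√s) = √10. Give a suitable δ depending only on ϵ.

δ = min(10, √10·ϵ)

Let ϵ > 0. We want δ > 0 such that 0 < |s − 10| < δ implies |√s − √10| < ϵ.
Multiplying by the conjugate, |√s − √10| = |s − 10|/(√s + √10).
Restrict δ ≤ 10 so that |s − 10| < 10 forces s > 0, and then √s + √10 > √10.
Hence |√s − √10| < |s − 10|/√10, which is < ϵ once |s − 10| < √10·ϵ.
Take δ = min(10, √10·ϵ). If 0 < |s − 10| < δ then s > 0 and |√s − √10| < |s − 10|/√10 < ϵ.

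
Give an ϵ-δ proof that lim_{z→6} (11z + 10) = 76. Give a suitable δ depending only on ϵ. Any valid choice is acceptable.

Fix ϵ > 0. We need δ > 0 so that 0 < |z − 6| < δ implies |(11z + 10) − 76| < ϵ.
|(11z + 10) − 76| = |11z - 66| = 11|z − 6|.
So 11|z − 6| < ϵ exactly when |z − 6| < ϵ/11.
Take δ = ϵ/11. If 0 < |z − 6| < δ then |(11z + 10) − 76| = 11|z − 6| < 11·(ϵ/11) = ϵ.

δ = ϵ/11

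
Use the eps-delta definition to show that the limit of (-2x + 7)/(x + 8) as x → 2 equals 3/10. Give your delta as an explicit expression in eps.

delta = min(5, (50/23)eps)

Fix eps > 0. We want delta > 0 with 0 < |x − 2| < delta ⇒ |(-2x + 7)/(x + 8) − (3/10)| < eps.
Combining over a common denominator, (-2x + 7)/(x + 8) − (3/10) = [(-2x + 7)·10 − 3·(x + 8)] / [10·(x + 8)] = -23(x − 2) / (10(x + 8)).
So |(-2x + 7)/(x + 8) − (3/10)| = 23|x − 2| / (10·|x + 8|).
Restrict delta ≤ 5. Then |x − 2| < 5 gives |x + 8| = |(x − 2) + 10| ≥ 10 − 5 = 5.
Hence |(-2x + 7)/(x + 8) − (3/10)| < 23|x − 2|/(10·5) = (23/50)|x − 2|, which is < eps once |x − 2| < (50/23)eps.
Take delta = min(5, (50/23)eps). Then 0 < |x − 2| < delta forces both bounds, so |(-2x + 7)/(x + 8) − (3/10)| < eps.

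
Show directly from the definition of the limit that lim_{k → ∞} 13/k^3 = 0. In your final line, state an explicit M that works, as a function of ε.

Let ε > 0. For k ≥ 1, |13/k^3 − 0| = 13/k^3.
13/k^3 < ε ⇔ k^3 > 13/ε ⇔ k > (13/ε)^{1/3}.
Take M = (13/ε)^{1/3}. Then k > M implies 13/k^3 < ε.

M = (13/ε)^{1/3}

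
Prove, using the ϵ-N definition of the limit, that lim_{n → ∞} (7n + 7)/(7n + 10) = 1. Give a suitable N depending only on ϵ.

Fix ϵ > 0. For n ≥ 1, |(7n + 7)/(7n + 10) − 1| = |-21|/(7(7n + 10)) = 21/(7(7n + 10)).
Since 7n + 10 ≥ 7n for n ≥ 1, this is ≤ 21/(7·7n) = (3/7)/n.
So |(7n + 7)/(7n + 10) − 1| < ϵ whenever n > (3/7)/ϵ.
Take N = (3/7)/ϵ. If n > N then |(7n + 7)/(7n + 10) − 1| ≤ (3/7)/n < ϵ.

N = (3/7)/ϵ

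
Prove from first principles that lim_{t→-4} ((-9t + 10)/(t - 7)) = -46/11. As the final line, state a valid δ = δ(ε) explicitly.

δ = min(11/2, (121/106)ε)

Let ε > 0. We want δ > 0 with 0 < |t + 4| < δ ⇒ |(-9t + 10)/(t - 7) + 46/11| < ε.
Combining over a common denominator, (-9t + 10)/(t - 7) + 46/11 = [(-9t + 10)·(-11) − 46·(t - 7)] / [(-11)·(t - 7)] = 53(t + 4) / ((-11)(t - 7)).
So |(-9t + 10)/(t - 7) + 46/11| = 53|t + 4| / (11·|t − 7|).
Restrict δ ≤ 11/2. Then |t + 4| < 11/2 gives |t − 7| = |(t + 4) + (-11)| ≥ 11 − 11/2 = 11/2.
Hence |(-9t + 10)/(t - 7) + 46/11| < 53|t + 4|/(11·(11/2)) = (106/121)|t + 4|, which is < ε once |t + 4| < (121/106)ε.
Take δ = min(11/2, (121/106)ε). Then 0 < |t + 4| < δ forces both bounds, so |(-9t + 10)/(t - 7) + 46/11| < ε.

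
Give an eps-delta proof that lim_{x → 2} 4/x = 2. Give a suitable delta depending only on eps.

Let eps > 0 be given. We seek delta > 0 such that 0 < |x − 2| < delta implies |4/x − 2| < eps.
|4/x − 2| = 4·|2 − x|/(2·|x|) = 4|x − 2|/(2|x|).
Require delta ≤ 1 so that |x| > 2 − 1 = 1, hence 2|x| > 2.
Then |4/x − 2| < 4|x − 2|/2, which is < eps when |x − 2| < (1/2)eps.
Take delta = min(1, (1/2)eps). Then 0 < |x − 2| < delta gives both |x − 2| < 1 and |x − 2| < (1/2)eps, so |4/x − 2| < eps.

delta = min(1, (1/2)eps)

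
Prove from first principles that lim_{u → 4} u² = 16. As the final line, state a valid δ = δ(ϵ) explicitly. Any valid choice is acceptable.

δ = min(2, ϵ/10)

Let ϵ > 0 be given. We seek δ > 0 with 0 < |u − 4| < δ ⇒ |u² − 16| < ϵ.
Factor: u² − 16 = (u − 4)(u + 4), so |u² − 16| = |u − 4|·|u + 4|.
Impose δ ≤ 2 so that |u| < 6; then |u + 4| ≤ 10.
Hence |u² − 16| ≤ 10|u − 4|, which is < ϵ once |u − 4| < ϵ/10.
Take δ = min(2, ϵ/10). If 0 < |u − 4| < δ then both bounds hold and |u² − 16| ≤ 10|u − 4| < 10·(ϵ/10) = ϵ.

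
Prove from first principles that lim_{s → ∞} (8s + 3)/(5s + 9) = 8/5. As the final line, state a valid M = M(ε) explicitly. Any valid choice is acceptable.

M = (57/25)/ε

Let ε > 0. We seek M > 0 such that s > M implies |(8s + 3)/(5s + 9) − (8/5)| < ε.
(8s + 3)/(5s + 9) − (8/5) = (5(8s + 3) − 8(5s + 9)) / (5(5s + 9)) = -57/(5(5s + 9)).
For s > 0 we have 5s + 9 > 5s, so |(8s + 3)/(5s + 9) − (8/5)| = 57/(5(5s + 9)) < 57/(5·5s) = (57/25)/s.
Thus |(8s + 3)/(5s + 9) − (8/5)| < ε whenever s > (57/25)/ε.
Take M = (57/25)/ε. If s > M then |(8s + 3)/(5s + 9) − (8/5)| < (57/25)/s < ε.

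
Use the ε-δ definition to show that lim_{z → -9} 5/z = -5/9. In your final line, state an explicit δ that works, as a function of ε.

Fix ε > 0. We seek δ > 0 such that 0 < |z + 9| < δ implies |5/z + 5/9| < ε.
|5/z + 5/9| = 5·|-9 − z|/(9·|z|) = 5|z + 9|/(9|z|).
Require δ ≤ 9/2 so that |z| > 9 − 9/2 = 9/2, hence 9|z| > 81/2.
Then |5/z + 5/9| < 5|z + 9|/(81/2), which is < ε when |z + 9| < (81/10)ε.
Take δ = min(9/2, (81/10)ε). Then 0 < |z + 9| < δ gives both |z + 9| < 9/2 and |z + 9| < (81/10)ε, so |5/z + 5/9| < ε.

δ = min(9/2, (81/10)ε)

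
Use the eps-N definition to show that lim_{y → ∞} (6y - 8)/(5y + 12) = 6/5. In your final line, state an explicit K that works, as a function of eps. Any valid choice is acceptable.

K = (112/25)/eps

Fix eps > 0. We seek K > 0 such that y > K implies |(6y - 8)/(5y + 12) − (6/5)| < eps.
(6y - 8)/(5y + 12) − (6/5) = (5(6y - 8) − 6(5y + 12)) / (5(5y + 12)) = -112/(5(5y + 12)).
For y > 0 we have 5y + 12 > 5y, so |(6y - 8)/(5y + 12) − (6/5)| = 112/(5(5y + 12)) < 112/(5·5y) = (112/25)/y.
Thus |(6y - 8)/(5y + 12) − (6/5)| < eps whenever y > (112/25)/eps.
Take K = (112/25)/eps. If y > K then |(6y - 8)/(5y + 12) − (6/5)| < (112/25)/y < eps.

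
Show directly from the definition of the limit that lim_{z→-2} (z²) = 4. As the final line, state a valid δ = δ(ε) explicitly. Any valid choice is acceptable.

Fix ε > 0. We seek δ > 0 with 0 < |z + 2| < δ ⇒ |z² − 4| < ε.
Factor: z² − 4 = (z + 2)(z - 2), so |z² − 4| = |z + 2|·|z - 2|.
Impose δ ≤ 1 so that |z| < 3; then |z - 2| ≤ 5.
Hence |z² − 4| ≤ 5|z + 2|, which is < ε once |z + 2| < ε/5.
Take δ = min(1, ε/5). If 0 < |z + 2| < δ then both bounds hold and |z² − 4| ≤ 5|z + 2| < 5·(ε/5) = ε.

δ = min(1, ε/5)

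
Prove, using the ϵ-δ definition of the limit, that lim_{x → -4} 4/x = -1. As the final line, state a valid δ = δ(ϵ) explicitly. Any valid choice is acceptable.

Fix ϵ > 0. We seek δ > 0 such that 0 < |x + 4| < δ implies |4/x + 1| < ϵ.
|4/x + 1| = 4·|-4 − x|/(4·|x|) = 4|x + 4|/(4|x|).
Require δ ≤ 2 so that |x| > 4 − 2 = 2, hence 4|x| > 8.
Then |4/x + 1| < 4|x + 4|/8, which is < ϵ when |x + 4| < 2ϵ.
Take δ = min(2, 2ϵ). Then 0 < |x + 4| < δ gives both |x + 4| < 2 and |x + 4| < 2ϵ, so |4/x + 1| < ϵ.

δ = min(2, 2ϵ)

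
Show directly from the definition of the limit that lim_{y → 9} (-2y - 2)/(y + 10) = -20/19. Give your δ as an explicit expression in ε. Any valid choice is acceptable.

Suppose ε > 0. We want δ > 0 with 0 < |y − 9| < δ ⇒ |(-2y - 2)/(y + 10) + 20/19| < ε.
Combining over a common denominator, (-2y - 2)/(y + 10) + 20/19 = [(-2y - 2)·19 − (-20)·(y + 10)] / [19·(y + 10)] = -18(y − 9) / (19(y + 10)).
So |(-2y - 2)/(y + 10) + 20/19| = 18|y − 9| / (19·|y + 10|).
Restrict δ ≤ 19/2. Then |y − 9| < 19/2 gives |y + 10| = |(y − 9) + 19| ≥ 19 − 19/2 = 19/2.
Hence |(-2y - 2)/(y + 10) + 20/19| < 18|y − 9|/(19·(19/2)) = (36/361)|y − 9|, which is < ε once |y − 9| < (361/36)ε.
Take δ = min(19/2, (361/36)ε). Then 0 < |y − 9| < δ forces both bounds, so |(-2y - 2)/(y + 10) + 20/19| < ε.

δ = min(19/2, (361/36)ε)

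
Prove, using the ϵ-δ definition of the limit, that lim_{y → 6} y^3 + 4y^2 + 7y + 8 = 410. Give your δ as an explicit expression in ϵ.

δ = min(2, ϵ/211)

Let ϵ > 0. We want δ > 0 such that 0 < |y − 6| < δ implies |(y^3 + 4y^2 + 7y + 8) − 410| < ϵ.
(y^3 + 4y^2 + 7y + 8) − 410 = y^3 + 4y^2 + 7y - 402 = (y − 6)(y^2 + 10y + 67).
So |(y^3 + 4y^2 + 7y + 8) − 410| = |y − 6|·|y^2 + 10y + 67|.
Assume first that |y − 6| < 2, so |y| < 8. Then |y^2 + 10y + 67| ≤ 8^2 + 10·8 + 67 = 211.
Hence |(y^3 + 4y^2 + 7y + 8) − 410| ≤ 211|y − 6| < ϵ provided |y − 6| < ϵ/211.
Take δ = min(2, ϵ/211). Then 0 < |y − 6| < δ gives both |y − 6| < 2 and |y − 6| < ϵ/211, so |(y^3 + 4y^2 + 7y + 8) − 410| < ϵ.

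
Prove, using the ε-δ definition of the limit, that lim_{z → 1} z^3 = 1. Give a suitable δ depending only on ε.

δ = min(1, ε/7)

Let ε > 0 be given. We seek δ > 0 with 0 < |z − 1| < δ ⇒ |z^3 − 1| < ε.
Factor: z^3 − 1 = (z − 1)(z^2 + z + 1), so |z^3 − 1| = |z − 1|·|z^2 + z + 1|.
Restrict δ ≤ 1. Then |z − 1| < 1 gives |z| < 2, so by the triangle inequality |z^2 + z + 1| ≤ 2^2 + 2 + 1 = 7.
Hence |z^3 − 1| ≤ 7|z − 1|, which is < ε once |z − 1| < ε/7.
Take δ = min(1, ε/7). If 0 < |z − 1| < δ then both bounds hold and |z^3 − 1| ≤ 7|z − 1| < 7·(ε/7) = ε.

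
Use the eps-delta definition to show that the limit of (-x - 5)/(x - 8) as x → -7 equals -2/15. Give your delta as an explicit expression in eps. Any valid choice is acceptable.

delta = min(15/2, (225/26)eps)

Fix eps > 0. We want delta > 0 with 0 < |x + 7| < delta ⇒ |(-x - 5)/(x - 8) + 2/15| < eps.
Combining over a common denominator, (-x - 5)/(x - 8) + 2/15 = [(-x - 5)·(-15) − 2·(x - 8)] / [(-15)·(x - 8)] = 13(x + 7) / ((-15)(x - 8)).
So |(-x - 5)/(x - 8) + 2/15| = 13|x + 7| / (15·|x − 8|).
Restrict delta ≤ 15/2. Then |x + 7| < 15/2 gives |x − 8| = |(x + 7) + (-15)| ≥ 15 − 15/2 = 15/2.
Hence |(-x - 5)/(x - 8) + 2/15| < 13|x + 7|/(15·(15/2)) = (26/225)|x + 7|, which is < eps once |x + 7| < (225/26)eps.
Take delta = min(15/2, (225/26)eps). Then 0 < |x + 7| < delta forces both bounds, so |(-x - 5)/(x - 8) + 2/15| < eps.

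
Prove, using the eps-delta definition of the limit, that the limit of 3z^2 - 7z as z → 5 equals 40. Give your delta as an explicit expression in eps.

Fix eps > 0. We want delta > 0 such that 0 < |z − 5| < delta implies |(3z^2 - 7z) − 40| < eps.
(3z^2 - 7z) − 40 = 3z^2 - 7z - 40 = (z − 5)(3z + 8).
So |(3z^2 - 7z) − 40| = |z − 5|·|3z + 8|.
Require delta ≤ 2. Then |z − 5| < 2 gives |z| < 7, and by the triangle inequality |3z + 8| ≤ 3·7 + 8 = 29.
Hence |(3z^2 - 7z) − 40| ≤ 29|z − 5| < eps provided |z − 5| < eps/29.
Choosing delta = min(2, eps/29) ensures both conditions, hence |(3z^2 - 7z) − 40| < eps.

delta = min(2, eps/29)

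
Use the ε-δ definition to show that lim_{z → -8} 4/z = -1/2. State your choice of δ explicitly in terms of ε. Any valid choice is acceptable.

Fix ε > 0. We seek δ > 0 such that 0 < |z + 8| < δ implies |4/z + 1/2| < ε.
|4/z + 1/2| = 4·|-8 − z|/(8·|z|) = 4|z + 8|/(8|z|).
Restrict δ ≤ 4. Then |z + 8| < 4 gives |z| > 4, so 8|z| > 32.
Then |4/z + 1/2| < 4|z + 8|/32, which is < ε when |z + 8| < 8ε.
Take δ = min(4, 8ε). Then 0 < |z + 8| < δ gives both |z + 8| < 4 and |z + 8| < 8ε, so |4/z + 1/2| < ε.

δ = min(4, 8ε)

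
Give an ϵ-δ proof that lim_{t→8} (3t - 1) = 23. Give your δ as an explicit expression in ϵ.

Let ϵ > 0 be given. We need δ > 0 so that 0 < |t − 8| < δ implies |(3t - 1) − 23| < ϵ.
Since (3t - 1) − 23 = 3(t − 8), we have |(3t - 1) − 23| = 3|t − 8|.
Thus it suffices that |t − 8| < ϵ/3.
Choosing δ = ϵ/3 gives |(3t - 1) − 23| = 3|t − 8| < ϵ whenever |t − 8| < δ.

δ = ϵ/3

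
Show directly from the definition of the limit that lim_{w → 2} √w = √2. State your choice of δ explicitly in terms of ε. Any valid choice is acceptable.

Let ε > 0 be given. We want δ > 0 such that 0 < |w − 2| < δ implies |√w − √2| < ε.
Rationalise: √w − √2 = (w − 2)/(√w + √2), so |√w − √2| = |w − 2|/(√w + √2).
Restrict δ ≤ 2 so that |w − 2| < 2 forces w > 0, and then √w + √2 > √2.
Hence |√w − √2| < |w − 2|/√2, which is < ε once |w − 2| < √2·ε.
Take δ = min(2, √2·ε). If 0 < |w − 2| < δ then w > 0 and |√w − √2| < |w − 2|/√2 < ε.

δ = min(2, √2·ε)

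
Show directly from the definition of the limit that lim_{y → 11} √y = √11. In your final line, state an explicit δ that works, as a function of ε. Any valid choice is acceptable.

δ = min(11, √11·ε)

Suppose ε > 0. We want δ > 0 such that 0 < |y − 11| < δ implies |√y − √11| < ε.
Rationalise: √y − √11 = (y − 11)/(√y + √11), so |√y − √11| = |y − 11|/(√y + √11).
Restrict δ ≤ 11 so that |y − 11| < 11 forces y > 0, and then √y + √11 > √11.
Hence |√y − √11| < |y − 11|/√11, which is < ε once |y − 11| < √11·ε.
Take δ = min(11, √11·ε). If 0 < |y − 11| < δ then y > 0 and |√y − √11| < |y − 11|/√11 < ε.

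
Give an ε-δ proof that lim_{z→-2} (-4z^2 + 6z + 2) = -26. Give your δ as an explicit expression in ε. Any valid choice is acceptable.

Suppose ε > 0. We want δ > 0 such that 0 < |z + 2| < δ implies |(-4z^2 + 6z + 2) + 26| < ε.
(-4z^2 + 6z + 2) + 26 = -4z^2 + 6z + 28 = (z + 2)(-4z + 14).
So |(-4z^2 + 6z + 2) + 26| = |z + 2|·|-4z + 14|.
Require δ ≤ 1. Then |z + 2| < 1 gives |z| < 3, and by the triangle inequality |-4z + 14| ≤ 4·3 + 14 = 26.
Hence |(-4z^2 + 6z + 2) + 26| ≤ 26|z + 2| < ε provided |z + 2| < ε/26.
Take δ = min(1, ε/26). Then 0 < |z + 2| < δ gives both |z + 2| < 1 and |z + 2| < ε/26, so |(-4z^2 + 6z + 2) + 26| < ε.

δ = min(1, ε/26)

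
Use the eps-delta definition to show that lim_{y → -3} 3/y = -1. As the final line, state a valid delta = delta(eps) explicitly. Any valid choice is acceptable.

Let eps > 0 be given. We seek delta > 0 such that 0 < |y + 3| < delta implies |3/y + 1| < eps.
|3/y + 1| = 3·|-3 − y|/(3·|y|) = 3|y + 3|/(3|y|).
Require delta ≤ 3/2 so that |y| > 3 − 3/2 = 3/2, hence 3|y| > 9/2.
Then |3/y + 1| < 3|y + 3|/(9/2), which is < eps when |y + 3| < (3/2)eps.
Take delta = min(3/2, (3/2)eps). Then 0 < |y + 3| < delta gives both |y + 3| < 3/2 and |y + 3| < (3/2)eps, so |3/y + 1| < eps.

delta = min(3/2, (3/2)eps)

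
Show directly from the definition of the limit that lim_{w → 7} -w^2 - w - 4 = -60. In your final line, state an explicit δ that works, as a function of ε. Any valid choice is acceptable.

Fix ε > 0. We want δ > 0 such that 0 < |w − 7| < δ implies |(-w^2 - w - 4) + 60| < ε.
(-w^2 - w - 4) + 60 = -w^2 - w + 56 = (w − 7)(-w - 8).
So |(-w^2 - w - 4) + 60| = |w − 7|·|-w - 8|.
Assume first that |w − 7| < 2, so |w| < 9. Then |-w - 8| ≤ 9 + 8 = 17.
Hence |(-w^2 - w - 4) + 60| ≤ 17|w − 7| < ε provided |w − 7| < ε/17.
Choosing δ = min(2, ε/17) ensures both conditions, hence |(-w^2 - w - 4) + 60| < ε.

δ = min(2, ε/17)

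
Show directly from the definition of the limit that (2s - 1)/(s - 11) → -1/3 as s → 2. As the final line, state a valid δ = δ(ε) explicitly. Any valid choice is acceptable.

δ = min(9/2, (27/14)ε)

Suppose ε > 0. We want δ > 0 with 0 < |s − 2| < δ ⇒ |(2s - 1)/(s - 11) + 1/3| < ε.
Combining over a common denominator, (2s - 1)/(s - 11) + 1/3 = [(2s - 1)·(-9) − 3·(s - 11)] / [(-9)·(s - 11)] = -21(s − 2) / ((-9)(s - 11)).
So |(2s - 1)/(s - 11) + 1/3| = 21|s − 2| / (9·|s − 11|).
Restrict δ ≤ 9/2. Then |s − 2| < 9/2 gives |s − 11| = |(s − 2) + (-9)| ≥ 9 − 9/2 = 9/2.
Hence |(2s - 1)/(s - 11) + 1/3| < 21|s − 2|/(9·(9/2)) = (14/27)|s − 2|, which is < ε once |s − 2| < (27/14)ε.
Take δ = min(9/2, (27/14)ε). Then 0 < |s − 2| < δ forces both bounds, so |(2s - 1)/(s - 11) + 1/3| < ε.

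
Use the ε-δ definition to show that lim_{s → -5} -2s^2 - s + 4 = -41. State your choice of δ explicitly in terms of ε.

δ = min(2, ε/23)

Let ε > 0 be given. We want δ > 0 such that 0 < |s + 5| < δ implies |(-2s^2 - s + 4) + 41| < ε.
(-2s^2 - s + 4) + 41 = -2s^2 - s + 45 = (s + 5)(-2s + 9).
So |(-2s^2 - s + 4) + 41| = |s + 5|·|-2s + 9|.
Require δ ≤ 2. Then |s + 5| < 2 gives |s| < 7, and by the triangle inequality |-2s + 9| ≤ 2·7 + 9 = 23.
Hence |(-2s^2 - s + 4) + 41| ≤ 23|s + 5| < ε provided |s + 5| < ε/23.
Take δ = min(2, ε/23). Then 0 < |s + 5| < δ gives both |s + 5| < 2 and |s + 5| < ε/23, so |(-2s^2 - s + 4) + 41| < ε.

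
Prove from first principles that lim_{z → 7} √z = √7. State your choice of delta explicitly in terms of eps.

Suppose eps > 0. We want delta > 0 such that 0 < |z − 7| < delta implies |√z − √7| < eps.
Multiplying by the conjugate, |√z − √7| = |z − 7|/(√z + √7).
Restrict delta ≤ 7 so that |z − 7| < 7 forces z > 0, and then √z + √7 > √7.
Hence |√z − √7| < |z − 7|/√7, which is < eps once |z − 7| < √7·eps.
Take delta = min(7, √7·eps). If 0 < |z − 7| < delta then z > 0 and |√z − √7| < |z − 7|/√7 < eps.

delta = min(7, √7·eps)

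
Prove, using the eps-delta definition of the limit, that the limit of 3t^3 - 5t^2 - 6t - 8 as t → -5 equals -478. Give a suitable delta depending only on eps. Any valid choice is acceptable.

Let eps > 0. We want delta > 0 such that 0 < |t + 5| < delta implies |(3t^3 - 5t^2 - 6t - 8) + 478| < eps.
(3t^3 - 5t^2 - 6t - 8) + 478 = 3t^3 - 5t^2 - 6t + 470 = (t + 5)(3t^2 - 20t + 94).
So |(3t^3 - 5t^2 - 6t - 8) + 478| = |t + 5|·|3t^2 - 20t + 94|.
Require delta ≤ 1. Then |t + 5| < 1 gives |t| < 6, and by the triangle inequality |3t^2 - 20t + 94| ≤ 3·6^2 + 20·6 + 94 = 322.
Hence |(3t^3 - 5t^2 - 6t - 8) + 478| ≤ 322|t + 5| < eps provided |t + 5| < eps/322.
Choosing delta = min(1, eps/322) ensures both conditions, hence |(3t^3 - 5t^2 - 6t - 8) + 478| < eps.

delta = min(1, eps/322)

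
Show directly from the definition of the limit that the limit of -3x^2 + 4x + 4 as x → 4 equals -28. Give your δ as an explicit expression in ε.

δ = min(1, ε/23)

Let ε > 0. We want δ > 0 such that 0 < |x − 4| < δ implies |(-3x^2 + 4x + 4) + 28| < ε.
(-3x^2 + 4x + 4) + 28 = -3x^2 + 4x + 32 = (x − 4)(-3x - 8).
So |(-3x^2 + 4x + 4) + 28| = |x − 4|·|-3x - 8|.
Require δ ≤ 1. Then |x − 4| < 1 gives |x| < 5, and by the triangle inequality |-3x - 8| ≤ 3·5 + 8 = 23.
Hence |(-3x^2 + 4x + 4) + 28| ≤ 23|x − 4| < ε provided |x − 4| < ε/23.
Take δ = min(1, ε/23). Then 0 < |x − 4| < δ gives both |x − 4| < 1 and |x − 4| < ε/23, so |(-3x^2 + 4x + 4) + 28| < ε.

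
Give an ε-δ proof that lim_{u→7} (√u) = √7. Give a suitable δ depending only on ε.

Let ε > 0. We want δ > 0 such that 0 < |u − 7| < δ implies |√u − √7| < ε.
Multiplying by the conjugate, |√u − √7| = |u − 7|/(√u + √7).
Restrict δ ≤ 7 so that |u − 7| < 7 forces u > 0, and then √u + √7 > √7.
Hence |√u − √7| < |u − 7|/√7, which is < ε once |u − 7| < √7·ε.
Take δ = min(7, √7·ε). If 0 < |u − 7| < δ then u > 0 and |√u − √7| < |u − 7|/√7 < ε.

δ = min(7, √7·ε)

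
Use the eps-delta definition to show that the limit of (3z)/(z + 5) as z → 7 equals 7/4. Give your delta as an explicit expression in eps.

delta = min(6, (24/5)eps)

Let eps > 0. We want delta > 0 with 0 < |z − 7| < delta ⇒ |(3z)/(z + 5) − (7/4)| < eps.
Combining over a common denominator, (3z)/(z + 5) − (7/4) = [(3z)·12 − 21·(z + 5)] / [12·(z + 5)] = 15(z − 7) / (12(z + 5)).
So |(3z)/(z + 5) − (7/4)| = 15|z − 7| / (12·|z + 5|).
Require delta ≤ 6, so |z + 5| ≥ |12| − |z − 7| > 12 − 6 = 6.
Hence |(3z)/(z + 5) − (7/4)| < 15|z − 7|/(12·6) = (5/24)|z − 7|, which is < eps once |z − 7| < (24/5)eps.
Take delta = min(6, (24/5)eps). Then 0 < |z − 7| < delta forces both bounds, so |(3z)/(z + 5) − (7/4)| < eps.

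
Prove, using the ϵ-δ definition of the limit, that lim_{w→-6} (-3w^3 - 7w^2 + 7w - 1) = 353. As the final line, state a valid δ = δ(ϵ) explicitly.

δ = min(1, ϵ/283)

Let ϵ > 0. We want δ > 0 such that 0 < |w + 6| < δ implies |(-3w^3 - 7w^2 + 7w - 1) − 353| < ϵ.
(-3w^3 - 7w^2 + 7w - 1) − 353 = -3w^3 - 7w^2 + 7w - 354 = (w + 6)(-3w^2 + 11w - 59).
So |(-3w^3 - 7w^2 + 7w - 1) − 353| = |w + 6|·|-3w^2 + 11w - 59|.
Assume first that |w + 6| < 1, so |w| < 7. Then |-3w^2 + 11w - 59| ≤ 3·7^2 + 11·7 + 59 = 283.
Hence |(-3w^3 - 7w^2 + 7w - 1) − 353| ≤ 283|w + 6| < ϵ provided |w + 6| < ϵ/283.
Take δ = min(1, ϵ/283). Then 0 < |w + 6| < δ gives both |w + 6| < 1 and |w + 6| < ϵ/283, so |(-3w^3 - 7w^2 + 7w - 1) − 353| < ϵ.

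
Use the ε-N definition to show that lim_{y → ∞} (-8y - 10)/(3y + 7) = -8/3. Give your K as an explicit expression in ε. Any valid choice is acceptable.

Let ε > 0 be given. We seek K > 0 such that y > K implies |(-8y - 10)/(3y + 7) + 8/3| < ε.
(-8y - 10)/(3y + 7) + 8/3 = (3(-8y - 10) − (-8)(3y + 7)) / (3(3y + 7)) = 26/(3(3y + 7)).
For y > 0 we have 3y + 7 > 3y, so |(-8y - 10)/(3y + 7) + 8/3| = 26/(3(3y + 7)) < 26/(3·3y) = (26/9)/y.
Thus |(-8y - 10)/(3y + 7) + 8/3| < ε whenever y > (26/9)/ε.
Take K = (26/9)/ε. If y > K then |(-8y - 10)/(3y + 7) + 8/3| < (26/9)/y < ε.

K = (26/9)/ε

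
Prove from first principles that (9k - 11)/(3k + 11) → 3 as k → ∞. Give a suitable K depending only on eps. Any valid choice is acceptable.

Fix eps > 0. For k ≥ 1, |(9k - 11)/(3k + 11) − 3| = |-132|/(3(3k + 11)) = 132/(3(3k + 11)).
Since 3k + 11 ≥ 3k for k ≥ 1, this is ≤ 132/(3·3k) = (44/3)/k.
So |(9k - 11)/(3k + 11) − 3| < eps whenever k > (44/3)/eps.
Take K = (44/3)/eps. If k > K then |(9k - 11)/(3k + 11) − 3| ≤ (44/3)/k < eps.

K = (44/3)/eps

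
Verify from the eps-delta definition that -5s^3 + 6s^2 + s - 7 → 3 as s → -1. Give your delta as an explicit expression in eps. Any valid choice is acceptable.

delta = min(1, eps/52)

Fix eps > 0. We want delta > 0 such that 0 < |s + 1| < delta implies |(-5s^3 + 6s^2 + s - 7) − 3| < eps.
(-5s^3 + 6s^2 + s - 7) − 3 = -5s^3 + 6s^2 + s - 10 = (s + 1)(-5s^2 + 11s - 10).
So |(-5s^3 + 6s^2 + s - 7) − 3| = |s + 1|·|-5s^2 + 11s - 10|.
Require delta ≤ 1. Then |s + 1| < 1 gives |s| < 2, and by the triangle inequality |-5s^2 + 11s - 10| ≤ 5·2^2 + 11·2 + 10 = 52.
Hence |(-5s^3 + 6s^2 + s - 7) − 3| ≤ 52|s + 1| < eps provided |s + 1| < eps/52.
Choosing delta = min(1, eps/52) ensures both conditions, hence |(-5s^3 + 6s^2 + s - 7) − 3| < eps.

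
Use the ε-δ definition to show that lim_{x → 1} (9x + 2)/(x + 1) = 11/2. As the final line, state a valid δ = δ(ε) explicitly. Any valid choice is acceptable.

Suppose ε > 0. We want δ > 0 with 0 < |x − 1| < δ ⇒ |(9x + 2)/(x + 1) − (11/2)| < ε.
Combining over a common denominator, (9x + 2)/(x + 1) − (11/2) = [(9x + 2)·2 − 11·(x + 1)] / [2·(x + 1)] = 7(x − 1) / (2(x + 1)).
So |(9x + 2)/(x + 1) − (11/2)| = 7|x − 1| / (2·|x + 1|).
Require δ ≤ 1, so |x + 1| ≥ |2| − |x − 1| > 2 − 1 = 1.
Hence |(9x + 2)/(x + 1) − (11/2)| < 7|x − 1|/(2·1) = (7/2)|x − 1|, which is < ε once |x − 1| < (2/7)ε.
Take δ = min(1, (2/7)ε). Then 0 < |x − 1| < δ forces both bounds, so |(9x + 2)/(x + 1) − (11/2)| < ε.

δ = min(1, (2/7)ε)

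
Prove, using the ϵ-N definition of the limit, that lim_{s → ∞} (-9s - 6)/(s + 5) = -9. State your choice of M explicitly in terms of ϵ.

Fix ϵ > 0. We seek M > 0 such that s > M implies |(-9s - 6)/(s + 5) + 9| < ϵ.
(-9s - 6)/(s + 5) + 9 = ((-9s - 6) − (-9)(s + 5)) / ((s + 5)) = 39/((s + 5)).
For s > 0 we have s + 5 > s, so |(-9s - 6)/(s + 5) + 9| = 39/((s + 5)) < 39/(s) = 39/s.
Thus |(-9s - 6)/(s + 5) + 9| < ϵ whenever s > 39/ϵ.
Take M = 39/ϵ. If s > M then |(-9s - 6)/(s + 5) + 9| < 39/s < ϵ.

M = 39/ϵ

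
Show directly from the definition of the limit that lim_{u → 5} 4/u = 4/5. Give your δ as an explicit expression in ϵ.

δ = min(5/2, (25/8)ϵ)

Let ϵ > 0. We seek δ > 0 such that 0 < |u − 5| < δ implies |4/u − (4/5)| < ϵ.
|4/u − (4/5)| = 4·|5 − u|/(5·|u|) = 4|u − 5|/(5|u|).
Restrict δ ≤ 5/2. Then |u − 5| < 5/2 gives |u| > 5/2, so 5|u| > 25/2.
Then |4/u − (4/5)| < 4|u − 5|/(25/2), which is < ϵ when |u − 5| < (25/8)ϵ.
Take δ = min(5/2, (25/8)ϵ). Then 0 < |u − 5| < δ gives both |u − 5| < 5/2 and |u − 5| < (25/8)ϵ, so |4/u − (4/5)| < ϵ.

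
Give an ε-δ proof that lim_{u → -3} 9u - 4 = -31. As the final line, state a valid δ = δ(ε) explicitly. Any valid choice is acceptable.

δ = ε/9

Let ε > 0. We need δ > 0 so that 0 < |u + 3| < δ implies |(9u - 4) + 31| < ε.
|(9u - 4) + 31| = |9u + 27| = 9|u + 3|.
So 9|u + 3| < ε exactly when |u + 3| < ε/9.
Choosing δ = ε/9 gives |(9u - 4) + 31| = 9|u + 3| < ε whenever |u + 3| < δ.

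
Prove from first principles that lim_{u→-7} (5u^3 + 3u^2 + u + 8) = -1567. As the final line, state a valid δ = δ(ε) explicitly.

δ = min(1, ε/801)

Let ε > 0. We want δ > 0 such that 0 < |u + 7| < δ implies |(5u^3 + 3u^2 + u + 8) + 1567| < ε.
(5u^3 + 3u^2 + u + 8) + 1567 = 5u^3 + 3u^2 + u + 1575 = (u + 7)(5u^2 - 32u + 225).
So |(5u^3 + 3u^2 + u + 8) + 1567| = |u + 7|·|5u^2 - 32u + 225|.
Require δ ≤ 1. Then |u + 7| < 1 gives |u| < 8, and by the triangle inequality |5u^2 - 32u + 225| ≤ 5·8^2 + 32·8 + 225 = 801.
Hence |(5u^3 + 3u^2 + u + 8) + 1567| ≤ 801|u + 7| < ε provided |u + 7| < ε/801.
Choosing δ = min(1, ε/801) ensures both conditions, hence |(5u^3 + 3u^2 + u + 8) + 1567| < ε.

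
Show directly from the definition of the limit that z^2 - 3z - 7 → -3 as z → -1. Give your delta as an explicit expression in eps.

Fix eps > 0. We want delta > 0 such that 0 < |z + 1| < delta implies |(z^2 - 3z - 7) + 3| < eps.
(z^2 - 3z - 7) + 3 = z^2 - 3z - 4 = (z + 1)(z - 4).
So |(z^2 - 3z - 7) + 3| = |z + 1|·|z - 4|.
Require delta ≤ 1. Then |z + 1| < 1 gives |z| < 2, and by the triangle inequality |z - 4| ≤ 2 + 4 = 6.
Hence |(z^2 - 3z - 7) + 3| ≤ 6|z + 1| < eps provided |z + 1| < eps/6.
Choosing delta = min(1, eps/6) ensures both conditions, hence |(z^2 - 3z - 7) + 3| < eps.

delta = min(1, eps/6)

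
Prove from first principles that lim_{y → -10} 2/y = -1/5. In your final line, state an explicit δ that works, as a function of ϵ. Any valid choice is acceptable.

δ = min(5, 25ϵ)

Let ϵ > 0. We seek δ > 0 such that 0 < |y + 10| < δ implies |2/y + 1/5| < ϵ.
|2/y + 1/5| = 2·|-10 − y|/(10·|y|) = 2|y + 10|/(10|y|).
Require δ ≤ 5 so that |y| > 10 − 5 = 5, hence 10|y| > 50.
Then |2/y + 1/5| < 2|y + 10|/50, which is < ϵ when |y + 10| < 25ϵ.
Take δ = min(5, 25ϵ). Then 0 < |y + 10| < δ gives both |y + 10| < 5 and |y + 10| < 25ϵ, so |2/y + 1/5| < ϵ.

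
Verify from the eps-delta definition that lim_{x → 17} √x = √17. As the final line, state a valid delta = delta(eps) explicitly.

Fix eps > 0. We want delta > 0 such that 0 < |x − 17| < delta implies |√x − √17| < eps.
Multiplying by the conjugate, |√x − √17| = |x − 17|/(√x + √17).
Restrict delta ≤ 17 so that |x − 17| < 17 forces x > 0, and then √x + √17 > √17.
Hence |√x − √17| < |x − 17|/√17, which is < eps once |x − 17| < √17·eps.
Take delta = min(17, √17·eps). If 0 < |x − 17| < delta then x > 0 and |√x − √17| < |x − 17|/√17 < eps.

delta = min(17, √17·eps)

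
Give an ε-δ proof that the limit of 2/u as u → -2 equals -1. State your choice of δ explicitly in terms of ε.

Let ε > 0. We seek δ > 0 such that 0 < |u + 2| < δ implies |2/u + 1| < ε.
|2/u + 1| = 2·|-2 − u|/(2·|u|) = 2|u + 2|/(2|u|).
Restrict δ ≤ 1. Then |u + 2| < 1 gives |u| > 1, so 2|u| > 2.
Then |2/u + 1| < 2|u + 2|/2, which is < ε when |u + 2| < ε.
Take δ = min(1, ε). Then 0 < |u + 2| < δ gives both |u + 2| < 1 and |u + 2| < ε, so |2/u + 1| < ε.

δ = min(1, ε)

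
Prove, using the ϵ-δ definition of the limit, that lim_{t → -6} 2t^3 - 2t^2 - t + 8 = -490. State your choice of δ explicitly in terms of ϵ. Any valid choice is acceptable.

δ = min(2, ϵ/323)

Let ϵ > 0 be given. We want δ > 0 such that 0 < |t + 6| < δ implies |(2t^3 - 2t^2 - t + 8) + 490| < ϵ.
(2t^3 - 2t^2 - t + 8) + 490 = 2t^3 - 2t^2 - t + 498 = (t + 6)(2t^2 - 14t + 83).
So |(2t^3 - 2t^2 - t + 8) + 490| = |t + 6|·|2t^2 - 14t + 83|.
Require δ ≤ 2. Then |t + 6| < 2 gives |t| < 8, and by the triangle inequality |2t^2 - 14t + 83| ≤ 2·8^2 + 14·8 + 83 = 323.
Hence |(2t^3 - 2t^2 - t + 8) + 490| ≤ 323|t + 6| < ϵ provided |t + 6| < ϵ/323.
Choosing δ = min(2, ϵ/323) ensures both conditions, hence |(2t^3 - 2t^2 - t + 8) + 490| < ϵ.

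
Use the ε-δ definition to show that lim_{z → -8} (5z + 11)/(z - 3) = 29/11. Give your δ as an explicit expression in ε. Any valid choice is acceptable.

δ = min(11/2, (121/52)ε)

Suppose ε > 0. We want δ > 0 with 0 < |z + 8| < δ ⇒ |(5z + 11)/(z - 3) − (29/11)| < ε.
Combining over a common denominator, (5z + 11)/(z - 3) − (29/11) = [(5z + 11)·(-11) − (-29)·(z - 3)] / [(-11)·(z - 3)] = -26(z + 8) / ((-11)(z - 3)).
So |(5z + 11)/(z - 3) − (29/11)| = 26|z + 8| / (11·|z − 3|).
Restrict δ ≤ 11/2. Then |z + 8| < 11/2 gives |z − 3| = |(z + 8) + (-11)| ≥ 11 − 11/2 = 11/2.
Hence |(5z + 11)/(z - 3) − (29/11)| < 26|z + 8|/(11·(11/2)) = (52/121)|z + 8|, which is < ε once |z + 8| < (121/52)ε.
Take δ = min(11/2, (121/52)ε). Then 0 < |z + 8| < δ forces both bounds, so |(5z + 11)/(z - 3) − (29/11)| < ε.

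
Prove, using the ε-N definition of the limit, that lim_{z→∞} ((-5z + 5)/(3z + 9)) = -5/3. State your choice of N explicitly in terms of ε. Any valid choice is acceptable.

N = (20/3)/ε

Let ε > 0 be given. We seek N > 0 such that z > N implies |(-5z + 5)/(3z + 9) + 5/3| < ε.
(-5z + 5)/(3z + 9) + 5/3 = (3(-5z + 5) − (-5)(3z + 9)) / (3(3z + 9)) = 60/(3(3z + 9)).
For z > 0 we have 3z + 9 > 3z, so |(-5z + 5)/(3z + 9) + 5/3| = 60/(3(3z + 9)) < 60/(3·3z) = (20/3)/z.
Thus |(-5z + 5)/(3z + 9) + 5/3| < ε whenever z > (20/3)/ε.
Take N = (20/3)/ε. If z > N then |(-5z + 5)/(3z + 9) + 5/3| < (20/3)/z < ε.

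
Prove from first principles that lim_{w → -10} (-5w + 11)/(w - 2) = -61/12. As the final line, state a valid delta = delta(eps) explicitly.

delta = min(6, 72eps)

Let eps > 0 be given. We want delta > 0 with 0 < |w + 10| < delta ⇒ |(-5w + 11)/(w - 2) + 61/12| < eps.
Combining over a common denominator, (-5w + 11)/(w - 2) + 61/12 = [(-5w + 11)·(-12) − 61·(w - 2)] / [(-12)·(w - 2)] = -1(w + 10) / ((-12)(w - 2)).
So |(-5w + 11)/(w - 2) + 61/12| = |w + 10| / (12·|w − 2|).
Require delta ≤ 6, so |w − 2| ≥ |-12| − |w + 10| > 12 − 6 = 6.
Hence |(-5w + 11)/(w - 2) + 61/12| < |w + 10|/(12·6) = (1/72)|w + 10|, which is < eps once |w + 10| < 72eps.
Take delta = min(6, 72eps). Then 0 < |w + 10| < delta forces both bounds, so |(-5w + 11)/(w - 2) + 61/12| < eps.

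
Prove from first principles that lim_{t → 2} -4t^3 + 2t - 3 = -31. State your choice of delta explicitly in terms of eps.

delta = min(1, eps/74)

Let eps > 0 be given. We want delta > 0 such that 0 < |t − 2| < delta implies |(-4t^3 + 2t - 3) + 31| < eps.
(-4t^3 + 2t - 3) + 31 = -4t^3 + 2t + 28 = (t − 2)(-4t^2 - 8t - 14).
So |(-4t^3 + 2t - 3) + 31| = |t − 2|·|-4t^2 - 8t - 14|.
Require delta ≤ 1. Then |t − 2| < 1 gives |t| < 3, and by the triangle inequality |-4t^2 - 8t - 14| ≤ 4·3^2 + 8·3 + 14 = 74.
Hence |(-4t^3 + 2t - 3) + 31| ≤ 74|t − 2| < eps provided |t − 2| < eps/74.
Choosing delta = min(1, eps/74) ensures both conditions, hence |(-4t^3 + 2t - 3) + 31| < eps.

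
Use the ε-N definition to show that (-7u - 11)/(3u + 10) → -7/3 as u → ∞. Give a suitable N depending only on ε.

Fix ε > 0. We seek N > 0 such that u > N implies |(-7u - 11)/(3u + 10) + 7/3| < ε.
(-7u - 11)/(3u + 10) + 7/3 = (3(-7u - 11) − (-7)(3u + 10)) / (3(3u + 10)) = 37/(3(3u + 10)).
For u > 0 we have 3u + 10 > 3u, so |(-7u - 11)/(3u + 10) + 7/3| = 37/(3(3u + 10)) < 37/(3·3u) = (37/9)/u.
Thus |(-7u - 11)/(3u + 10) + 7/3| < ε whenever u > (37/9)/ε.
Take N = (37/9)/ε. If u > N then |(-7u - 11)/(3u + 10) + 7/3| < (37/9)/u < ε.

N = (37/9)/ε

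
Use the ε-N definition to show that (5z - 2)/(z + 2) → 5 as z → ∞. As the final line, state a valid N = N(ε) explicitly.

Let ε > 0. We seek N > 0 such that z > N implies |(5z - 2)/(z + 2) − 5| < ε.
(5z - 2)/(z + 2) − 5 = ((5z - 2) − 5(z + 2)) / ((z + 2)) = -12/((z + 2)).
For z > 0 we have z + 2 > z, so |(5z - 2)/(z + 2) − 5| = 12/((z + 2)) < 12/(z) = 12/z.
Thus |(5z - 2)/(z + 2) − 5| < ε whenever z > 12/ε.
Take N = 12/ε. If z > N then |(5z - 2)/(z + 2) − 5| < 12/z < ε.

N = 12/ε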